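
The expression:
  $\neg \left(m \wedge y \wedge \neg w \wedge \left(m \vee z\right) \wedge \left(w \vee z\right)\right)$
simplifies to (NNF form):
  $w \vee \neg m \vee \neg y \vee \neg z$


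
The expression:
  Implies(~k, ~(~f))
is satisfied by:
  {k: True, f: True}
  {k: True, f: False}
  {f: True, k: False}


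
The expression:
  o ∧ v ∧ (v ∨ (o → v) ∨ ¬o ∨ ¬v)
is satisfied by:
  {o: True, v: True}


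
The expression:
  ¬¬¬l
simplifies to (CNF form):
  ¬l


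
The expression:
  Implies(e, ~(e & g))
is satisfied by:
  {g: False, e: False}
  {e: True, g: False}
  {g: True, e: False}


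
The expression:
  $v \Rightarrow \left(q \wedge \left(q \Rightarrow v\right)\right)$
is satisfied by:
  {q: True, v: False}
  {v: False, q: False}
  {v: True, q: True}


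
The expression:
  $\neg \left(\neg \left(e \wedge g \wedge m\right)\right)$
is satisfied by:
  {m: True, e: True, g: True}


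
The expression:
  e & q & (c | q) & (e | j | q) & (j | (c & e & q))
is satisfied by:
  {e: True, c: True, j: True, q: True}
  {e: True, c: True, q: True, j: False}
  {e: True, j: True, q: True, c: False}


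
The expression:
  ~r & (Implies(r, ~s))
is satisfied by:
  {r: False}


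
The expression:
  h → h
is always true.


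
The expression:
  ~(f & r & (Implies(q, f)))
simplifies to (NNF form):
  ~f | ~r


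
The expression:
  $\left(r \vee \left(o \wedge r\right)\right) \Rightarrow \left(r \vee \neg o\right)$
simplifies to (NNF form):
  $\text{True}$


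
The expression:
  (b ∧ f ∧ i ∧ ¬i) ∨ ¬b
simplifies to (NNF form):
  ¬b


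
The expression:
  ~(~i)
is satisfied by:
  {i: True}


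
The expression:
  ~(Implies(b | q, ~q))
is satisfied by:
  {q: True}


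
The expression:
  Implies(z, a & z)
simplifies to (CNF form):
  a | ~z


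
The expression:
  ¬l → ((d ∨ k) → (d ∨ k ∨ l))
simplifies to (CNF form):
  True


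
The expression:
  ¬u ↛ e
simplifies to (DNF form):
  e ∨ ¬u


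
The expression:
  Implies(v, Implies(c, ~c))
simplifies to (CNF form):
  ~c | ~v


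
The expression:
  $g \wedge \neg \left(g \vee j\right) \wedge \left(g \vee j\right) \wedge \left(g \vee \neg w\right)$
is never true.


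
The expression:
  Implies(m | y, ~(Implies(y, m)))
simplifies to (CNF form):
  ~m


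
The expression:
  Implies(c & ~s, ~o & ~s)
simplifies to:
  s | ~c | ~o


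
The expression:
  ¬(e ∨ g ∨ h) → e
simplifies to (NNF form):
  e ∨ g ∨ h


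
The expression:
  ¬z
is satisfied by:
  {z: False}


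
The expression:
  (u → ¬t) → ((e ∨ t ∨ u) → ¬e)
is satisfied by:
  {t: True, u: True, e: False}
  {t: True, u: False, e: False}
  {u: True, t: False, e: False}
  {t: False, u: False, e: False}
  {t: True, e: True, u: True}


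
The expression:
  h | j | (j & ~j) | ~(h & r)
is always true.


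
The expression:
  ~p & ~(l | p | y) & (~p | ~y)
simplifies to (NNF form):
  ~l & ~p & ~y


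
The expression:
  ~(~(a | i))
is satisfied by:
  {i: True, a: True}
  {i: True, a: False}
  {a: True, i: False}


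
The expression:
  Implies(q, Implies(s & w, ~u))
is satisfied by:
  {s: False, u: False, q: False, w: False}
  {w: True, s: False, u: False, q: False}
  {q: True, s: False, u: False, w: False}
  {w: True, q: True, s: False, u: False}
  {u: True, w: False, s: False, q: False}
  {w: True, u: True, s: False, q: False}
  {q: True, u: True, w: False, s: False}
  {w: True, q: True, u: True, s: False}
  {s: True, q: False, u: False, w: False}
  {w: True, s: True, q: False, u: False}
  {q: True, s: True, w: False, u: False}
  {w: True, q: True, s: True, u: False}
  {u: True, s: True, q: False, w: False}
  {w: True, u: True, s: True, q: False}
  {q: True, u: True, s: True, w: False}


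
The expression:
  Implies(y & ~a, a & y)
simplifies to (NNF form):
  a | ~y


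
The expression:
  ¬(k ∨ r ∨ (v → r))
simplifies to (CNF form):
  v ∧ ¬k ∧ ¬r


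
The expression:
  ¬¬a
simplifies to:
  a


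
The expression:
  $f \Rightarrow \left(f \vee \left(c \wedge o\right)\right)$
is always true.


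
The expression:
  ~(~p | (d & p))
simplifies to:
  p & ~d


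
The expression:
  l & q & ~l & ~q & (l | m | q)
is never true.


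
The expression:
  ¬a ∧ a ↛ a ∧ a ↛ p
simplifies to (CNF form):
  False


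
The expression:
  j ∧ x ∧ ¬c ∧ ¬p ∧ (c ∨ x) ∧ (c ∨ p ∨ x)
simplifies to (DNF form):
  j ∧ x ∧ ¬c ∧ ¬p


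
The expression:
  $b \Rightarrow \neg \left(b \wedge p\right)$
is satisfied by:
  {p: False, b: False}
  {b: True, p: False}
  {p: True, b: False}


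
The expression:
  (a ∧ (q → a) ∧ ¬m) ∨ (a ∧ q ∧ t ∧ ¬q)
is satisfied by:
  {a: True, m: False}


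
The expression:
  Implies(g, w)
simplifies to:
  w | ~g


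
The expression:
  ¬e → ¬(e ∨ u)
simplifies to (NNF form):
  e ∨ ¬u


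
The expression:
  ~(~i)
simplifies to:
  i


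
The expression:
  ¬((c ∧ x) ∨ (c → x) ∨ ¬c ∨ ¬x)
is never true.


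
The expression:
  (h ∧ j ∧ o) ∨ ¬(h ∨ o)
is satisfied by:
  {j: True, o: False, h: False}
  {j: False, o: False, h: False}
  {o: True, h: True, j: True}


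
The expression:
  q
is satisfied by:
  {q: True}


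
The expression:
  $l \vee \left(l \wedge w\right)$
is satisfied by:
  {l: True}


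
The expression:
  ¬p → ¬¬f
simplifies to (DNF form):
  f ∨ p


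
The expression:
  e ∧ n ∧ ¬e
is never true.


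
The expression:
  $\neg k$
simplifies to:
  $\neg k$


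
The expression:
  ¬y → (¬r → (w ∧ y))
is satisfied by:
  {r: True, y: True}
  {r: True, y: False}
  {y: True, r: False}


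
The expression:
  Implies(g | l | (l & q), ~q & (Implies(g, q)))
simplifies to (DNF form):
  (~g & ~l) | (~g & ~q)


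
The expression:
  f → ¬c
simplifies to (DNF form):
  ¬c ∨ ¬f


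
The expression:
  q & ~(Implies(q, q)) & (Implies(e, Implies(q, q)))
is never true.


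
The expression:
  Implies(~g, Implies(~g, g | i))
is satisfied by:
  {i: True, g: True}
  {i: True, g: False}
  {g: True, i: False}


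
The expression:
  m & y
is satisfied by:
  {m: True, y: True}


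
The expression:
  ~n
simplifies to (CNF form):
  ~n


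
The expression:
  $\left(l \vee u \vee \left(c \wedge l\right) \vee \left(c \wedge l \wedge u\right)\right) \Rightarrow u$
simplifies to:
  $u \vee \neg l$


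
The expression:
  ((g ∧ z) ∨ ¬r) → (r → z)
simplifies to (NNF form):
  True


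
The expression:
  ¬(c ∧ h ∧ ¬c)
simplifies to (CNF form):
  True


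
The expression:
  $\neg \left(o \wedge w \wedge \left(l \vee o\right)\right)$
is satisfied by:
  {w: False, o: False}
  {o: True, w: False}
  {w: True, o: False}


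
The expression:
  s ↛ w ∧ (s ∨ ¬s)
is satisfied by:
  {s: True, w: False}


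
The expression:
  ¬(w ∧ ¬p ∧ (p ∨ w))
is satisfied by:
  {p: True, w: False}
  {w: False, p: False}
  {w: True, p: True}


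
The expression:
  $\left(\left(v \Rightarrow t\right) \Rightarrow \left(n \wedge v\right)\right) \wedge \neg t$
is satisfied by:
  {v: True, t: False}


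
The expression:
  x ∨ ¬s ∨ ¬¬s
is always true.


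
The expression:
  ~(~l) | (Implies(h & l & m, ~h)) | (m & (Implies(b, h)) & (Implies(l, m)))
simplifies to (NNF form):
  True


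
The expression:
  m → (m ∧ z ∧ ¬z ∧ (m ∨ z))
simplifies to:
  ¬m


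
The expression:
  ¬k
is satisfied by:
  {k: False}


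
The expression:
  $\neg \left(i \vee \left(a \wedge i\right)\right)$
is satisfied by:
  {i: False}


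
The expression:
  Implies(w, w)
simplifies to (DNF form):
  True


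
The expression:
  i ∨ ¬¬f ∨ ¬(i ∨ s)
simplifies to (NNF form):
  f ∨ i ∨ ¬s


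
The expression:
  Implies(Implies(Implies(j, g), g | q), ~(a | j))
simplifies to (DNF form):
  (~a & ~j) | (~a & ~g & ~j) | (~a & ~j & ~q) | (~g & ~j & ~q)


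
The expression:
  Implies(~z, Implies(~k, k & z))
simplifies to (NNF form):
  k | z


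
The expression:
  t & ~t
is never true.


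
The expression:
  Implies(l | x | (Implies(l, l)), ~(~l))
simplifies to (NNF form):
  l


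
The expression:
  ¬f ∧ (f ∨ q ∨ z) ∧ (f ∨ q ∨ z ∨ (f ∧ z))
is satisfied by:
  {q: True, z: True, f: False}
  {q: True, f: False, z: False}
  {z: True, f: False, q: False}


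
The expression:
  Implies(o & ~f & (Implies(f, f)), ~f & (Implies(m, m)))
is always true.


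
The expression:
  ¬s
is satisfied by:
  {s: False}


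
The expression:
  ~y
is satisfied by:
  {y: False}


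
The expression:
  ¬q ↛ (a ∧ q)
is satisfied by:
  {q: False}


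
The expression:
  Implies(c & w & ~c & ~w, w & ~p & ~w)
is always true.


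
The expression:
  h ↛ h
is never true.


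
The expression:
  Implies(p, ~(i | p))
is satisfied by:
  {p: False}


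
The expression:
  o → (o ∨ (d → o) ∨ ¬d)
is always true.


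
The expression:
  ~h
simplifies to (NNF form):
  ~h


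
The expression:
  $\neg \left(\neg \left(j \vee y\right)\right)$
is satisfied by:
  {y: True, j: True}
  {y: True, j: False}
  {j: True, y: False}


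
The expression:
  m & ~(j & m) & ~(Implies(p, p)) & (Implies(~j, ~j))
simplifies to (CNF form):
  False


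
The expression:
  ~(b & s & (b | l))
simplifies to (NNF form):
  ~b | ~s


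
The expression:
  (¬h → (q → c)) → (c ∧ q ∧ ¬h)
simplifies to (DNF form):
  q ∧ ¬h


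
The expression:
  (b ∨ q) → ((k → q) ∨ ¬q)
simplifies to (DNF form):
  True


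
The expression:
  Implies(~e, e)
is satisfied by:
  {e: True}


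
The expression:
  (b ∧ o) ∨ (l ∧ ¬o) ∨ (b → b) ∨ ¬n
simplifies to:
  True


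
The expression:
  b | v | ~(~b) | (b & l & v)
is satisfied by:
  {b: True, v: True}
  {b: True, v: False}
  {v: True, b: False}


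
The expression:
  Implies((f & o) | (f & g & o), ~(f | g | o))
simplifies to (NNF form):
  ~f | ~o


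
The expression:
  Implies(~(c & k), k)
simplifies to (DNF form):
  k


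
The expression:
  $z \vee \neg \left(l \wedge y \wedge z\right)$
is always true.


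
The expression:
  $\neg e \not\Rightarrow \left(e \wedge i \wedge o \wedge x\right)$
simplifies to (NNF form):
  $\neg e$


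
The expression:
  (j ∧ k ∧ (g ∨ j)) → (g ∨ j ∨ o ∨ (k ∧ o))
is always true.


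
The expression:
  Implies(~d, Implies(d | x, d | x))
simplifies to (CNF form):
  True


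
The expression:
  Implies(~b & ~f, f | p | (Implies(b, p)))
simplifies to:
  True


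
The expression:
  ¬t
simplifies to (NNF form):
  ¬t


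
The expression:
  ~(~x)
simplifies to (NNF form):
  x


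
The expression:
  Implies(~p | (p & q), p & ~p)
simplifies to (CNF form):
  p & ~q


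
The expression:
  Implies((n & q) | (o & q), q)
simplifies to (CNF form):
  True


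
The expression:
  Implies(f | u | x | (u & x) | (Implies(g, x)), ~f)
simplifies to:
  ~f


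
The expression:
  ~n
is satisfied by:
  {n: False}


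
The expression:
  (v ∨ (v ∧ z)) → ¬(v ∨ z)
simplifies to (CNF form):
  ¬v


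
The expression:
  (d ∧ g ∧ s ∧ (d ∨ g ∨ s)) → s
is always true.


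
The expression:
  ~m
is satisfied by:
  {m: False}


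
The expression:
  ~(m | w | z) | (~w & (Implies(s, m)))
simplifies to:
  ~w & (m | ~s | ~z)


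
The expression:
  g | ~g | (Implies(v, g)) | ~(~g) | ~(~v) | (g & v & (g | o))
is always true.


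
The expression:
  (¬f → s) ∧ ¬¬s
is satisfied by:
  {s: True}


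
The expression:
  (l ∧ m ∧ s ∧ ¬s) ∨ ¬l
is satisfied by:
  {l: False}


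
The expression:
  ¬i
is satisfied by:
  {i: False}


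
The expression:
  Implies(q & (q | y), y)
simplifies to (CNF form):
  y | ~q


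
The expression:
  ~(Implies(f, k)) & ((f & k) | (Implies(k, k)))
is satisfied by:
  {f: True, k: False}


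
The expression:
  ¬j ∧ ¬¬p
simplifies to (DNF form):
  p ∧ ¬j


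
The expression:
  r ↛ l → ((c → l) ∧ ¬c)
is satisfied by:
  {l: True, c: False, r: False}
  {c: False, r: False, l: False}
  {r: True, l: True, c: False}
  {r: True, c: False, l: False}
  {l: True, c: True, r: False}
  {c: True, l: False, r: False}
  {r: True, c: True, l: True}


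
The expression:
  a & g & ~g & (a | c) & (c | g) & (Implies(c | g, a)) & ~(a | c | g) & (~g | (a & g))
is never true.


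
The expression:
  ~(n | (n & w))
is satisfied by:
  {n: False}


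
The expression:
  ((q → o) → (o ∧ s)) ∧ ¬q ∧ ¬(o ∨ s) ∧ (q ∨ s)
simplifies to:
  False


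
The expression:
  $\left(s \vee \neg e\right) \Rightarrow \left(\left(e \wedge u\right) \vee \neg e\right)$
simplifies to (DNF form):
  $u \vee \neg e \vee \neg s$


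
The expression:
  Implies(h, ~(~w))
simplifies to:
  w | ~h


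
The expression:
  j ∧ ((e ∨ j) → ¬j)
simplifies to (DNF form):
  False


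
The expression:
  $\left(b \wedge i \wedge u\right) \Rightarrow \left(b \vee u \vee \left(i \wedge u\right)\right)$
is always true.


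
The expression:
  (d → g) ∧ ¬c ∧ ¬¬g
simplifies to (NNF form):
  g ∧ ¬c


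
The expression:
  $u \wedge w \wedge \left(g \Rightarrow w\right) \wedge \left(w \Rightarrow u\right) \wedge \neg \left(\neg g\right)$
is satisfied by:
  {u: True, w: True, g: True}


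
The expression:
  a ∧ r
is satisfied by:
  {r: True, a: True}


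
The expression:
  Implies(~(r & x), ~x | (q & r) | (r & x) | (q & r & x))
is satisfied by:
  {r: True, x: False}
  {x: False, r: False}
  {x: True, r: True}


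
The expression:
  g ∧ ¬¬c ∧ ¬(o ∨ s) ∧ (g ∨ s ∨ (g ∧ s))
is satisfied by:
  {c: True, g: True, o: False, s: False}


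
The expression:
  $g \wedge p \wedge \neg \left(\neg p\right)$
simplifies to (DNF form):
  $g \wedge p$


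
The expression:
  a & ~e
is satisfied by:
  {a: True, e: False}


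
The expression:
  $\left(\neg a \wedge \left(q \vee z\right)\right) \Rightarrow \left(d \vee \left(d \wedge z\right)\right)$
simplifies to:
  $a \vee d \vee \left(\neg q \wedge \neg z\right)$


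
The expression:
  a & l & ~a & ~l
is never true.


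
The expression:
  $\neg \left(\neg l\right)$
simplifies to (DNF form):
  $l$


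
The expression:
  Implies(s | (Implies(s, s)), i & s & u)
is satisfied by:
  {i: True, u: True, s: True}


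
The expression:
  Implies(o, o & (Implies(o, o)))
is always true.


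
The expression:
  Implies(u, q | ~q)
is always true.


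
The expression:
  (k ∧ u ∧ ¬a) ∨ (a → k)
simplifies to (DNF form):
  k ∨ ¬a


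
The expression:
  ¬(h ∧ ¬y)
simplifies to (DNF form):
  y ∨ ¬h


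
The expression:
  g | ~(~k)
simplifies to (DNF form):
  g | k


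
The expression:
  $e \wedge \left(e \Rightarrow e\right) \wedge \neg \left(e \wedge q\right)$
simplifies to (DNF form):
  $e \wedge \neg q$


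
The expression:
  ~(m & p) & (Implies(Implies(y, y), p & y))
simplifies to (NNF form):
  p & y & ~m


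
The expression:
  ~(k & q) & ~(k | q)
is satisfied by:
  {q: False, k: False}


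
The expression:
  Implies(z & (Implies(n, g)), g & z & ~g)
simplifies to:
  ~z | (n & ~g)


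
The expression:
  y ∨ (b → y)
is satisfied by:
  {y: True, b: False}
  {b: False, y: False}
  {b: True, y: True}


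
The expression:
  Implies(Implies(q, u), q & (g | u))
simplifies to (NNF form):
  q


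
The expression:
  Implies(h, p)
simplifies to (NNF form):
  p | ~h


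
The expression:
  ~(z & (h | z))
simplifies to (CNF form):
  ~z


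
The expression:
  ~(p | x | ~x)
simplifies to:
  False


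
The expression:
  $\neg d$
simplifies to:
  $\neg d$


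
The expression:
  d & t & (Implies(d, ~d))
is never true.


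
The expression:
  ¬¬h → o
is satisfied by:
  {o: True, h: False}
  {h: False, o: False}
  {h: True, o: True}


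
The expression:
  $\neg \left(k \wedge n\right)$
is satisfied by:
  {k: False, n: False}
  {n: True, k: False}
  {k: True, n: False}


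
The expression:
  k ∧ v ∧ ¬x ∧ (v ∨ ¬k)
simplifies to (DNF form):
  k ∧ v ∧ ¬x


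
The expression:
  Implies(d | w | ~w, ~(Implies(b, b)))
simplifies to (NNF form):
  False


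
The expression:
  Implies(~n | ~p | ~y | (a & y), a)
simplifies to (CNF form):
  (a | n) & (a | p) & (a | y)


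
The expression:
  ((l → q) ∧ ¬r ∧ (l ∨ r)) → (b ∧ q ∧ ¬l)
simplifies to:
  r ∨ ¬l ∨ ¬q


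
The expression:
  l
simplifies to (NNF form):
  l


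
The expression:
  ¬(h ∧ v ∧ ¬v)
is always true.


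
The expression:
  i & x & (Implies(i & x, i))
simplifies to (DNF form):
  i & x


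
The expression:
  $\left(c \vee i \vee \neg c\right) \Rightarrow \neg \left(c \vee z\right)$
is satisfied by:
  {z: False, c: False}


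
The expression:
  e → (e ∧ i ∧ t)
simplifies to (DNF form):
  (i ∧ t) ∨ ¬e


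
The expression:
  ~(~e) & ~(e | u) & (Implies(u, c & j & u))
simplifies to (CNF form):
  False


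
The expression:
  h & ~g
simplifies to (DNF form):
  h & ~g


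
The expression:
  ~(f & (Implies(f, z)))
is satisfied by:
  {z: False, f: False}
  {f: True, z: False}
  {z: True, f: False}


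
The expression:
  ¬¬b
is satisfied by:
  {b: True}


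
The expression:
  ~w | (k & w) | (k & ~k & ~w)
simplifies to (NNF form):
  k | ~w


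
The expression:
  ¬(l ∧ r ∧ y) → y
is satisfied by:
  {y: True}


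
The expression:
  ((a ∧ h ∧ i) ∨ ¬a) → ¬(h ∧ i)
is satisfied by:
  {h: False, i: False}
  {i: True, h: False}
  {h: True, i: False}


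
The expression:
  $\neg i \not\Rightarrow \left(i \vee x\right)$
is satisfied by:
  {x: False, i: False}


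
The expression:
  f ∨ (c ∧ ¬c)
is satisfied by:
  {f: True}


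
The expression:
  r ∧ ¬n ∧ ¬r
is never true.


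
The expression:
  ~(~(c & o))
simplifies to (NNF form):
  c & o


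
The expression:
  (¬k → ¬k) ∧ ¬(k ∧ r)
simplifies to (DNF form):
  ¬k ∨ ¬r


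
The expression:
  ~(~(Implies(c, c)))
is always true.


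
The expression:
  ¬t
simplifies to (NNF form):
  ¬t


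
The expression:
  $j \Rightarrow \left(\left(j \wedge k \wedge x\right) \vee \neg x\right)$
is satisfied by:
  {k: True, x: False, j: False}
  {k: False, x: False, j: False}
  {j: True, k: True, x: False}
  {j: True, k: False, x: False}
  {x: True, k: True, j: False}
  {x: True, k: False, j: False}
  {x: True, j: True, k: True}


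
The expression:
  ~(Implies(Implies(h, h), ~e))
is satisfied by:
  {e: True}


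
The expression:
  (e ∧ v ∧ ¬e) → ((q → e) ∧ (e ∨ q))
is always true.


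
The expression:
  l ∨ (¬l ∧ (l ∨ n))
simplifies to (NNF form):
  l ∨ n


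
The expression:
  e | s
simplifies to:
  e | s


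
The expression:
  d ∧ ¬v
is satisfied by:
  {d: True, v: False}


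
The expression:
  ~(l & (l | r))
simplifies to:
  ~l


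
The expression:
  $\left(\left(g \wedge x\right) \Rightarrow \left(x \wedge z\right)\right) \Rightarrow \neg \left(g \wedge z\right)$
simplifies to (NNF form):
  $\neg g \vee \neg z$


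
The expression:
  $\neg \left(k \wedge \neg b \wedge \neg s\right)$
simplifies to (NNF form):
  $b \vee s \vee \neg k$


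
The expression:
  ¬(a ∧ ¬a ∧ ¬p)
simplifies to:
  True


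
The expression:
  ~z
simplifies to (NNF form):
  ~z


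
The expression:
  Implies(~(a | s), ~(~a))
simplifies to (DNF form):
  a | s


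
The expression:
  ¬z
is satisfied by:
  {z: False}


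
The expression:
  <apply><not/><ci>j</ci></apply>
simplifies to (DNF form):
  <apply><not/><ci>j</ci></apply>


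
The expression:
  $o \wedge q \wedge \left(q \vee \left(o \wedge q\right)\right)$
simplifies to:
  $o \wedge q$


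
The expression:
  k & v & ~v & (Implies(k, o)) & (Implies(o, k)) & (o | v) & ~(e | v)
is never true.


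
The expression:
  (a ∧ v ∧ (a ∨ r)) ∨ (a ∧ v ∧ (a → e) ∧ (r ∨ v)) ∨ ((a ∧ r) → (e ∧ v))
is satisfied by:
  {v: True, a: False, r: False}
  {v: False, a: False, r: False}
  {r: True, v: True, a: False}
  {r: True, v: False, a: False}
  {a: True, v: True, r: False}
  {a: True, v: False, r: False}
  {a: True, r: True, v: True}


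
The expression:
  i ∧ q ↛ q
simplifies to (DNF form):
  False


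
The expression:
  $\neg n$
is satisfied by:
  {n: False}


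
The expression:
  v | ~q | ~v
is always true.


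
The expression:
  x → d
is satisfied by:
  {d: True, x: False}
  {x: False, d: False}
  {x: True, d: True}


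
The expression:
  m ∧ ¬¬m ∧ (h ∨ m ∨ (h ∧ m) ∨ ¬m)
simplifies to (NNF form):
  m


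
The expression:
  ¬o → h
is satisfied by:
  {o: True, h: True}
  {o: True, h: False}
  {h: True, o: False}


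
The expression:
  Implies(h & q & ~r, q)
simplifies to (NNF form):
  True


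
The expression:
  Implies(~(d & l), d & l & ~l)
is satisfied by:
  {d: True, l: True}


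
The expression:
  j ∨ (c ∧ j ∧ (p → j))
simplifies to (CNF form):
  j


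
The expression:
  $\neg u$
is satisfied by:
  {u: False}


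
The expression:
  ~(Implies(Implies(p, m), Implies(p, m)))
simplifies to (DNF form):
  False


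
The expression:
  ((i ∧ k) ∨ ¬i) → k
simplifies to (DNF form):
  i ∨ k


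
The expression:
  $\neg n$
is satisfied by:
  {n: False}


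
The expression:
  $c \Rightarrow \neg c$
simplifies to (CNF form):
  $\neg c$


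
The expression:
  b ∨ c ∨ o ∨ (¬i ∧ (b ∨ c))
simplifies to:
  b ∨ c ∨ o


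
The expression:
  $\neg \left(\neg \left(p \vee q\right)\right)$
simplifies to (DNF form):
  $p \vee q$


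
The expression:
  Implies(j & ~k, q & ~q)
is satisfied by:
  {k: True, j: False}
  {j: False, k: False}
  {j: True, k: True}


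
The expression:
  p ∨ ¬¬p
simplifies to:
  p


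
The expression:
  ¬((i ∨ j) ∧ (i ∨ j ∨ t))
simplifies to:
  ¬i ∧ ¬j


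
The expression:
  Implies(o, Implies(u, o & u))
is always true.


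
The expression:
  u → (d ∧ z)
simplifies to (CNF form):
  (d ∨ ¬u) ∧ (z ∨ ¬u)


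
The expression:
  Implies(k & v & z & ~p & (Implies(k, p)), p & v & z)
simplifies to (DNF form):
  True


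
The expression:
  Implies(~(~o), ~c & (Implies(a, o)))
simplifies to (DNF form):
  ~c | ~o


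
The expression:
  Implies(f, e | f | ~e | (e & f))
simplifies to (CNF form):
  True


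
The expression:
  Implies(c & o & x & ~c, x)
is always true.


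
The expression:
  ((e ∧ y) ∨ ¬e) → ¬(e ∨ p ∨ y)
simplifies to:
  ¬y ∧ (e ∨ ¬p)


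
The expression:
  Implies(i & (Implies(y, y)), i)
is always true.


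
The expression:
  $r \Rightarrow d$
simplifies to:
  $d \vee \neg r$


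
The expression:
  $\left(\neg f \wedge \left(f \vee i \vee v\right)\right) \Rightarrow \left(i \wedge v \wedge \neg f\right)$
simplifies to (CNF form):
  $\left(f \vee i \vee \neg i\right) \wedge \left(f \vee i \vee \neg v\right) \wedge \left(f \vee v \vee \neg i\right) \wedge \left(f \vee v \vee \neg v\right)$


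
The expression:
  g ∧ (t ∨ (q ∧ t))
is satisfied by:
  {t: True, g: True}


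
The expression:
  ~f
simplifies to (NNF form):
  ~f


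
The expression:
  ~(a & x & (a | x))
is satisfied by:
  {x: False, a: False}
  {a: True, x: False}
  {x: True, a: False}


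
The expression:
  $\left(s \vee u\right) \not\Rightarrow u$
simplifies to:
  $s \wedge \neg u$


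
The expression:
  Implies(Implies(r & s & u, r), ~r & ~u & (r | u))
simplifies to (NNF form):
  False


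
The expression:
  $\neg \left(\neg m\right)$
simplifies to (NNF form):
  $m$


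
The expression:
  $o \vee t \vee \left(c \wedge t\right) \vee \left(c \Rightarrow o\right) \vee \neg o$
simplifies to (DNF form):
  $\text{True}$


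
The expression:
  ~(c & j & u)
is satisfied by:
  {u: False, c: False, j: False}
  {j: True, u: False, c: False}
  {c: True, u: False, j: False}
  {j: True, c: True, u: False}
  {u: True, j: False, c: False}
  {j: True, u: True, c: False}
  {c: True, u: True, j: False}


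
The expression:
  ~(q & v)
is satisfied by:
  {v: False, q: False}
  {q: True, v: False}
  {v: True, q: False}


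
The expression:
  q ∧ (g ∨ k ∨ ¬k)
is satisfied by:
  {q: True}


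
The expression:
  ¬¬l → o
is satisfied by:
  {o: True, l: False}
  {l: False, o: False}
  {l: True, o: True}


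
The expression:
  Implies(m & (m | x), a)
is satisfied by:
  {a: True, m: False}
  {m: False, a: False}
  {m: True, a: True}


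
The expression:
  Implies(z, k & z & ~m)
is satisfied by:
  {k: True, m: False, z: False}
  {m: False, z: False, k: False}
  {k: True, m: True, z: False}
  {m: True, k: False, z: False}
  {z: True, k: True, m: False}


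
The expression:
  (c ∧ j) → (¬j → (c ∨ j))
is always true.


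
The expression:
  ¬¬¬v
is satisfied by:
  {v: False}


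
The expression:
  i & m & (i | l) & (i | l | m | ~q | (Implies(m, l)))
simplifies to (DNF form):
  i & m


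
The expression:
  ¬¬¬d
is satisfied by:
  {d: False}


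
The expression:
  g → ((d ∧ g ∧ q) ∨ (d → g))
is always true.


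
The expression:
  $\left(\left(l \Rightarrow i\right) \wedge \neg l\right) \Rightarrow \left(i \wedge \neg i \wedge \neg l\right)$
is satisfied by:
  {l: True}


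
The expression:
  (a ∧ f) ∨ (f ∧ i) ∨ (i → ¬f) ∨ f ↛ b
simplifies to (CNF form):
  True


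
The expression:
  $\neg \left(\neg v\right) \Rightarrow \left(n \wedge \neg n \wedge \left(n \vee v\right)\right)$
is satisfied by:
  {v: False}


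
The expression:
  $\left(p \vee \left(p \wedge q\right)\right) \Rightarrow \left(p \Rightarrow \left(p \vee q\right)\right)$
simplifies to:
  $\text{True}$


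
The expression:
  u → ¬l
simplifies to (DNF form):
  ¬l ∨ ¬u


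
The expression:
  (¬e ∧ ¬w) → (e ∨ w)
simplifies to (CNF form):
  e ∨ w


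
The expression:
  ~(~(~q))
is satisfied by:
  {q: False}


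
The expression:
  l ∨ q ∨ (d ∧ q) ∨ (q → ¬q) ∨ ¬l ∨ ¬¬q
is always true.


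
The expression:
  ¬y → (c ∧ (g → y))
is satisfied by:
  {y: True, c: True, g: False}
  {y: True, c: False, g: False}
  {y: True, g: True, c: True}
  {y: True, g: True, c: False}
  {c: True, g: False, y: False}


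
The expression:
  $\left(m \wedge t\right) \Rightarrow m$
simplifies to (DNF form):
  $\text{True}$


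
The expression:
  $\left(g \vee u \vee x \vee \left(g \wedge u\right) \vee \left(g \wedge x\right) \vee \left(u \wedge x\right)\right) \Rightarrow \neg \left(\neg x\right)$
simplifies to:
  $x \vee \left(\neg g \wedge \neg u\right)$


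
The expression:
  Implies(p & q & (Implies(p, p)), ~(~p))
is always true.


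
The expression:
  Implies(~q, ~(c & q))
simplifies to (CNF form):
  True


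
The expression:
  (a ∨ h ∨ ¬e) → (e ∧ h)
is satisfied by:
  {e: True, h: True, a: False}
  {e: True, h: False, a: False}
  {e: True, a: True, h: True}


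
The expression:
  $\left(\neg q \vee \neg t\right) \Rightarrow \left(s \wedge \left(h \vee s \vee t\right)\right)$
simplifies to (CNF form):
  $\left(q \vee s\right) \wedge \left(s \vee t\right)$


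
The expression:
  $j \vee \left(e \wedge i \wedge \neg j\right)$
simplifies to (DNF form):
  $j \vee \left(e \wedge i\right)$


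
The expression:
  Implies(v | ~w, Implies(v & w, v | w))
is always true.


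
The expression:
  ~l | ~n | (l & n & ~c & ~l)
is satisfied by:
  {l: False, n: False}
  {n: True, l: False}
  {l: True, n: False}


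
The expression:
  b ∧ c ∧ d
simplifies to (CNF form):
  b ∧ c ∧ d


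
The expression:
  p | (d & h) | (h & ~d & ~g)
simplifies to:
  p | (d & h) | (h & ~g)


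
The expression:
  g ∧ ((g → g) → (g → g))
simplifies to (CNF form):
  g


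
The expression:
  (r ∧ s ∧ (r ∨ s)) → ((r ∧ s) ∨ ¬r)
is always true.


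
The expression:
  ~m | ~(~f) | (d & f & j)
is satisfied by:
  {f: True, m: False}
  {m: False, f: False}
  {m: True, f: True}


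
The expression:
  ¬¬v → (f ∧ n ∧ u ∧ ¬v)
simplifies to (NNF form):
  ¬v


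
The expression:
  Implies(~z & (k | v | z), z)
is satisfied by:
  {z: True, k: False, v: False}
  {z: True, v: True, k: False}
  {z: True, k: True, v: False}
  {z: True, v: True, k: True}
  {v: False, k: False, z: False}


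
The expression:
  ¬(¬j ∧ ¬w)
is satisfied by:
  {w: True, j: True}
  {w: True, j: False}
  {j: True, w: False}


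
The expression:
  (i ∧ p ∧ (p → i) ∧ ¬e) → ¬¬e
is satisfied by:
  {e: True, p: False, i: False}
  {p: False, i: False, e: False}
  {i: True, e: True, p: False}
  {i: True, p: False, e: False}
  {e: True, p: True, i: False}
  {p: True, e: False, i: False}
  {i: True, p: True, e: True}


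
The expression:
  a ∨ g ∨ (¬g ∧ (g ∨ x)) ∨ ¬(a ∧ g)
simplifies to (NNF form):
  True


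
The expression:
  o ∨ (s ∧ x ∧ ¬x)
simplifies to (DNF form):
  o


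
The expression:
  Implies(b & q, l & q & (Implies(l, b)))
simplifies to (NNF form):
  l | ~b | ~q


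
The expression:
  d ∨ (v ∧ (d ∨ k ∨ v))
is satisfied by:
  {d: True, v: True}
  {d: True, v: False}
  {v: True, d: False}


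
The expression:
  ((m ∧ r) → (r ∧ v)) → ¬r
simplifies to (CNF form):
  (m ∨ ¬r) ∧ (¬r ∨ ¬v)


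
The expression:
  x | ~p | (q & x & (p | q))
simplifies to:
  x | ~p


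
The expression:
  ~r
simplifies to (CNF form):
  ~r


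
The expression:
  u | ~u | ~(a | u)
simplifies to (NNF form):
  True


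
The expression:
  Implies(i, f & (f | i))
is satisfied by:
  {f: True, i: False}
  {i: False, f: False}
  {i: True, f: True}


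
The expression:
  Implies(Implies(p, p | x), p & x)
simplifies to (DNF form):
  p & x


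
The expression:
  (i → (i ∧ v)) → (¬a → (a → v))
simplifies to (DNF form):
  True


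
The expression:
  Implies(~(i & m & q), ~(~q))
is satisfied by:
  {q: True}


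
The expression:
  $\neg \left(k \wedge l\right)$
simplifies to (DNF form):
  $\neg k \vee \neg l$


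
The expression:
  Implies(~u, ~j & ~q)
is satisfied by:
  {u: True, j: False, q: False}
  {q: True, u: True, j: False}
  {u: True, j: True, q: False}
  {q: True, u: True, j: True}
  {q: False, j: False, u: False}


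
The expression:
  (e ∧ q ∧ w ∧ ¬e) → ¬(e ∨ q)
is always true.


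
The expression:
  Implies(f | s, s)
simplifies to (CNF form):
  s | ~f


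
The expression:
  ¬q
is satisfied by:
  {q: False}


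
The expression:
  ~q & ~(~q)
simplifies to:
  False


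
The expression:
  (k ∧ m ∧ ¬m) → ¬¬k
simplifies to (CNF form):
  True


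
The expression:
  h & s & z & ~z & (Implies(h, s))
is never true.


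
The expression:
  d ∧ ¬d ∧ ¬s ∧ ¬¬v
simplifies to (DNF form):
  False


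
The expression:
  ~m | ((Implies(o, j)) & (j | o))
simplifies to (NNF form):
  j | ~m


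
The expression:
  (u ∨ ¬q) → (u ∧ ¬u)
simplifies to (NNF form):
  q ∧ ¬u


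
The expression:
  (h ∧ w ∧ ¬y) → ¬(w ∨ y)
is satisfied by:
  {y: True, w: False, h: False}
  {w: False, h: False, y: False}
  {h: True, y: True, w: False}
  {h: True, w: False, y: False}
  {y: True, w: True, h: False}
  {w: True, y: False, h: False}
  {h: True, w: True, y: True}


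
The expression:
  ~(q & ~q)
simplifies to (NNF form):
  True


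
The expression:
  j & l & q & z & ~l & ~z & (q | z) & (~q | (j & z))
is never true.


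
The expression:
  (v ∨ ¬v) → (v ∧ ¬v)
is never true.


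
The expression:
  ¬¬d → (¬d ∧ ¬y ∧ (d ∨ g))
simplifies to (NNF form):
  ¬d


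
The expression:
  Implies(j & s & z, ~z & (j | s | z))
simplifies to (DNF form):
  ~j | ~s | ~z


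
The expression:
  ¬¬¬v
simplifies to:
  ¬v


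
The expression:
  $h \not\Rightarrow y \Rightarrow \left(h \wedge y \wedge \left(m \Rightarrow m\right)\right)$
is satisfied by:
  {y: True, h: False}
  {h: False, y: False}
  {h: True, y: True}


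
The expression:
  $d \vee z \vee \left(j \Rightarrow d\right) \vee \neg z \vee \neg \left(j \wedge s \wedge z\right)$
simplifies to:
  $\text{True}$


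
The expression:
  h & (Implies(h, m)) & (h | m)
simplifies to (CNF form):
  h & m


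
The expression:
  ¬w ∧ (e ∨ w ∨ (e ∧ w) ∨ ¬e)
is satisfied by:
  {w: False}


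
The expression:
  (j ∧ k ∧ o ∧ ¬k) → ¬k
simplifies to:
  True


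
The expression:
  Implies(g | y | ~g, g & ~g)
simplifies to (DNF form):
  False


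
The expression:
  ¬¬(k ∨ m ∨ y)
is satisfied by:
  {y: True, k: True, m: True}
  {y: True, k: True, m: False}
  {y: True, m: True, k: False}
  {y: True, m: False, k: False}
  {k: True, m: True, y: False}
  {k: True, m: False, y: False}
  {m: True, k: False, y: False}


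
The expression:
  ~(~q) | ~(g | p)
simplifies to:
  q | (~g & ~p)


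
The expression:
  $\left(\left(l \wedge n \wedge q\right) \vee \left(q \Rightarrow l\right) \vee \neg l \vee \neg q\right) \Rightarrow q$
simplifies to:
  $q$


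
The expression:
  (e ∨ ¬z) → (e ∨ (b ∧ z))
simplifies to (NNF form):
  e ∨ z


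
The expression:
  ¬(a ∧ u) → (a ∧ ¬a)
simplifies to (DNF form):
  a ∧ u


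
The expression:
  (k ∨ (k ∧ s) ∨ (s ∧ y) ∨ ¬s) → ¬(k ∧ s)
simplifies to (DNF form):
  ¬k ∨ ¬s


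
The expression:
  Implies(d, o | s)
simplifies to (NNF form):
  o | s | ~d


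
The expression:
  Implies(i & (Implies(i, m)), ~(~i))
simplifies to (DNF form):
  True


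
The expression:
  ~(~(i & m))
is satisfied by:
  {m: True, i: True}


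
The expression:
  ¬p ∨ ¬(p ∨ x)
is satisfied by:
  {p: False}


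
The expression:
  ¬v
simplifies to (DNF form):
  ¬v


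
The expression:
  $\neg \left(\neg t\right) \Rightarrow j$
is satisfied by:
  {j: True, t: False}
  {t: False, j: False}
  {t: True, j: True}


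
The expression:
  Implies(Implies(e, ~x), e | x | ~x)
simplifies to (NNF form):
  True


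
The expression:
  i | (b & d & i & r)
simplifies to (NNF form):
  i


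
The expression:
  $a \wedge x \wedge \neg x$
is never true.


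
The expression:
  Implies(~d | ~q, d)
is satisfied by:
  {d: True}


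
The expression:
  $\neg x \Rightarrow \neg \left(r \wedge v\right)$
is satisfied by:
  {x: True, v: False, r: False}
  {v: False, r: False, x: False}
  {r: True, x: True, v: False}
  {r: True, v: False, x: False}
  {x: True, v: True, r: False}
  {v: True, x: False, r: False}
  {r: True, v: True, x: True}


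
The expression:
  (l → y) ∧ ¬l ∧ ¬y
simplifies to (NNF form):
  ¬l ∧ ¬y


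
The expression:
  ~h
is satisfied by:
  {h: False}


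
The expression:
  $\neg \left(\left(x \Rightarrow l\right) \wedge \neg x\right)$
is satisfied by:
  {x: True}


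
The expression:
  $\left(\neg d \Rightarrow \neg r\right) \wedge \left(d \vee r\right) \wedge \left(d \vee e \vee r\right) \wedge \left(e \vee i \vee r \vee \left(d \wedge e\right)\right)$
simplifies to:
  $d \wedge \left(e \vee i \vee r\right)$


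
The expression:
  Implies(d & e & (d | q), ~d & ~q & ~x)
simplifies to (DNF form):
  ~d | ~e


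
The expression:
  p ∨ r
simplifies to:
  p ∨ r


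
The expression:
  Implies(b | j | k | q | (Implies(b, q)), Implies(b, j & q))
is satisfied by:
  {j: True, q: True, b: False}
  {j: True, q: False, b: False}
  {q: True, j: False, b: False}
  {j: False, q: False, b: False}
  {b: True, j: True, q: True}


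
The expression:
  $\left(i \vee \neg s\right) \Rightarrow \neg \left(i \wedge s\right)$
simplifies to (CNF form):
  $\neg i \vee \neg s$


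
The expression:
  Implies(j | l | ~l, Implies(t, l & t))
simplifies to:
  l | ~t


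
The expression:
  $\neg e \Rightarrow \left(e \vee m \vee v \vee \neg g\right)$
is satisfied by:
  {m: True, v: True, e: True, g: False}
  {m: True, v: True, g: False, e: False}
  {m: True, e: True, g: False, v: False}
  {m: True, g: False, e: False, v: False}
  {v: True, e: True, g: False, m: False}
  {v: True, g: False, e: False, m: False}
  {e: True, v: False, g: False, m: False}
  {v: False, g: False, e: False, m: False}
  {v: True, m: True, g: True, e: True}
  {v: True, m: True, g: True, e: False}
  {m: True, g: True, e: True, v: False}
  {m: True, g: True, v: False, e: False}
  {e: True, g: True, v: True, m: False}
  {g: True, v: True, m: False, e: False}
  {g: True, e: True, m: False, v: False}


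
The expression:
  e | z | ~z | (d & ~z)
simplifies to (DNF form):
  True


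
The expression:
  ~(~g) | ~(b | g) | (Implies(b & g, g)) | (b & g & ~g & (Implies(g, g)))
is always true.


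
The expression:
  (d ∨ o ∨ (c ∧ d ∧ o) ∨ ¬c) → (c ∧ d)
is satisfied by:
  {c: True, d: True, o: False}
  {c: True, o: False, d: False}
  {c: True, d: True, o: True}


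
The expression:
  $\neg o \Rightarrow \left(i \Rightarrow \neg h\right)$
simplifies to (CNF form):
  $o \vee \neg h \vee \neg i$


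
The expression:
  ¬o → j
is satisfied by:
  {o: True, j: True}
  {o: True, j: False}
  {j: True, o: False}


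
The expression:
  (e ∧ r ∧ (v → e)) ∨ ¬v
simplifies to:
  (e ∧ r) ∨ ¬v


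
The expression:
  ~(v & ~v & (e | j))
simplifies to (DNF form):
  True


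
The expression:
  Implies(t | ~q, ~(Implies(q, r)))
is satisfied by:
  {q: True, t: False, r: False}
  {r: True, q: True, t: False}
  {t: True, q: True, r: False}


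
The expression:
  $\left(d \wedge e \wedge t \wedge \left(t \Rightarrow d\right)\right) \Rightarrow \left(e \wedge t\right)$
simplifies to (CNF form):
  $\text{True}$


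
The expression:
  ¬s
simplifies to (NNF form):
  ¬s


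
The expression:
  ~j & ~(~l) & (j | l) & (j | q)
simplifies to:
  l & q & ~j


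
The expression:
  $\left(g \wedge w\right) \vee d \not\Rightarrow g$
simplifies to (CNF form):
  $\left(d \vee g\right) \wedge \left(d \vee w\right) \wedge \left(g \vee \neg g\right) \wedge \left(w \vee \neg g\right)$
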